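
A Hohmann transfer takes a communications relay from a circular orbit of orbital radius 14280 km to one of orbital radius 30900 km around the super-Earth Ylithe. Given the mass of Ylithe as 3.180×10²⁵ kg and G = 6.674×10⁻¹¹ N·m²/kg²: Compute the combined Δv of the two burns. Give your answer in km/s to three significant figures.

Δv_total ≈ 3.77 km/s

μ = GM = 6.674×10⁻¹¹ × 3.180×10²⁵ = 2.122×10¹⁵ m³/s².
r₁ = 14280 km = 1.428×10⁷ m.
r₂ = 30900 km = 3.090×10⁷ m.
Transfer ellipse a_t = (r₁ + r₂)/2 = 2.259×10⁷ m.
At r₁: circular v_c1 = √(μ/r₁) = 12190 m/s; transfer-periapsis v_p = √[μ(2/r₁ − 1/a_t)] = 14260 m/s.
Δv₁ = v_p − v_c1 = 2067 m/s.
At r₂: circular v_c2 = √(μ/r₂) = 8288 m/s; transfer-apoapsis v_a = √[μ(2/r₂ − 1/a_t)] = 6589 m/s.
Δv₂ = v_c2 − v_a = 1698 m/s.
Total Δv = Δv₁ + Δv₂ = 3765 m/s = 3.765 km/s.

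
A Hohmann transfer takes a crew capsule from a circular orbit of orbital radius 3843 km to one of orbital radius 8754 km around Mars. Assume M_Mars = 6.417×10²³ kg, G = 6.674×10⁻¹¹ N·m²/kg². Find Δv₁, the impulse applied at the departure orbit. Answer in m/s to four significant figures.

Δv ≈ 597.3 m/s

μ = GM = 6.674×10⁻¹¹ × 6.417×10²³ = 4.283×10¹³ m³/s².
r₁ = 3843 km = 3.843×10⁶ m.
r₂ = 8754 km = 8.754×10⁶ m.
Transfer ellipse a_t = (r₁ + r₂)/2 = 6.298×10⁶ m.
At r₁: circular v_c1 = √(μ/r₁) = 3338 m/s; transfer-periapsis v_p = √[μ(2/r₁ − 1/a_t)] = 3936 m/s.
Δv₁ = v_p − v_c1 = 597.3 m/s.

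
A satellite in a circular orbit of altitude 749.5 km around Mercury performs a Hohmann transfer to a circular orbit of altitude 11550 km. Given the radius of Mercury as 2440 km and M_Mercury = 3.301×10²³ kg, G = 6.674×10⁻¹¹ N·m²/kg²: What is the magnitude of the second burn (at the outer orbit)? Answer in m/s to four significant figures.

Δv ≈ 490.2 m/s

μ = GM = 6.674×10⁻¹¹ × 3.301×10²³ = 2.203×10¹³ m³/s².
r₁ = 2440 + 749.5 = 3189.5 km = 3.1895×10⁶ m.
r₂ = 2440 + 11550 = 13990 km = 1.3990×10⁷ m.
Transfer ellipse a_t = (r₁ + r₂)/2 = 8.590×10⁶ m.
At r₁: circular v_c1 = √(μ/r₁) = 2628 m/s; transfer-periherm v_p = √[μ(2/r₁ − 1/a_t)] = 3354 m/s.
At r₂: circular v_c2 = √(μ/r₂) = 1255 m/s; transfer-apoherm v_a = √[μ(2/r₂ − 1/a_t)] = 764.7 m/s.
Δv₂ = v_c2 − v_a = 490.2 m/s.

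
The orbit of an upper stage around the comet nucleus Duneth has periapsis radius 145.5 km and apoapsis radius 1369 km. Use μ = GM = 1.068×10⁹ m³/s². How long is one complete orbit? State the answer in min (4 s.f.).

T ≈ 2112 min

Semi-major axis a = (r_p + r_a)/2 = (145.50 + 1369.0)/2 = 757.25 km = 7.572×10⁵ m.
By Kepler's third law T = 2π√(a³/μ) = 2π × 2.016×10⁴ = 1.267×10⁵ s.
= 2112 min.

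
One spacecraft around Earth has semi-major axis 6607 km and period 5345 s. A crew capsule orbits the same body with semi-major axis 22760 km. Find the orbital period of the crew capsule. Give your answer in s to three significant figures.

Kepler's third law: T² ∝ a³, so T₂ = T₁ (a₂/a₁)^(3/2).
a₂/a₁ = 3.445, (a₂/a₁)^(3/2) = 6.394.
T₂ = 5345 × 6.394 = 34170 s.

T₂ ≈ 34200 s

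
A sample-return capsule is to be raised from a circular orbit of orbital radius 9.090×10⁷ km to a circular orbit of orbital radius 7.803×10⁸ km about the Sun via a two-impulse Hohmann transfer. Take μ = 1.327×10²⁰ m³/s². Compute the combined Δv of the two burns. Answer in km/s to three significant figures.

r₁ = 9.090×10⁷ km = 9.090×10¹⁰ m.
r₂ = 7.803×10⁸ km = 7.803×10¹¹ m.
Transfer ellipse a_t = (r₁ + r₂)/2 = 4.356×10¹¹ m.
At r₁: circular v_c1 = √(μ/r₁) = 38210 m/s; transfer-perihelion v_p = √[μ(2/r₁ − 1/a_t)] = 51140 m/s.
Δv₁ = v_p − v_c1 = 12930 m/s.
At r₂: circular v_c2 = √(μ/r₂) = 13040 m/s; transfer-aphelion v_a = √[μ(2/r₂ − 1/a_t)] = 5957 m/s.
Δv₂ = v_c2 − v_a = 7084 m/s.
Total Δv = Δv₁ + Δv₂ = 20010 m/s = 20.01 km/s.

Δv_total ≈ 20.0 km/s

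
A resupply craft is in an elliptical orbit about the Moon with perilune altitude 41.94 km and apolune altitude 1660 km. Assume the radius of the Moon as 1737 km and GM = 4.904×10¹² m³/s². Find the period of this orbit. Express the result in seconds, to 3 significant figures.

T ≈ 11800 seconds

r_p = 1737 + 41.94 = 1778.9 km = 1.7789×10⁶ m.
r_a = 1737 + 1660 = 3397.0 km = 3.3970×10⁶ m.
Semi-major axis a = (r_p + r_a)/2 = (1778.9 + 3397.0)/2 = 2588.0 km = 2.588×10⁶ m.
By Kepler's third law T = 2π√(a³/μ) = 2π × 1.880×10³ = 1.181×10⁴ s.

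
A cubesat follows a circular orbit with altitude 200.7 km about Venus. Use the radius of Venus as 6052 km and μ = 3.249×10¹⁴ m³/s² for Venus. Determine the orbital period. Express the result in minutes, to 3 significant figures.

r = 6052 + 200.7 = 6252.7 km = 6.2527×10⁶ m.
Kepler's third law: T = 2π√(r³/μ) = 2π√((6.253×10⁶)³ / 3.249×10¹⁴).
r³/μ = 7.524×10⁵ s², so T = 2π × 8.674×10² = 5.450×10³ s.
Converting: 5.450×10³ s ÷ 60.00 = 90.84 minutes.

T ≈ 90.8 minutes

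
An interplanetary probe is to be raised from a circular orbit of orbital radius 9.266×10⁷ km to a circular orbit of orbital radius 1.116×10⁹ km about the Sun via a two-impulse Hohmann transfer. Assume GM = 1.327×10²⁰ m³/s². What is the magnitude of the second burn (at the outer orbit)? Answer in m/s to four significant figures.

r₁ = 9.266×10⁷ km = 9.266×10¹⁰ m.
r₂ = 1.116×10⁹ km = 1.116×10¹² m.
Transfer ellipse a_t = (r₁ + r₂)/2 = 6.043×10¹¹ m.
At r₁: circular v_c1 = √(μ/r₁) = 37840 m/s; transfer-perihelion v_p = √[μ(2/r₁ − 1/a_t)] = 51430 m/s.
At r₂: circular v_c2 = √(μ/r₂) = 10900 m/s; transfer-aphelion v_a = √[μ(2/r₂ − 1/a_t)] = 4270 m/s.
Δv₂ = v_c2 − v_a = 6635 m/s.

Δv ≈ 6635 m/s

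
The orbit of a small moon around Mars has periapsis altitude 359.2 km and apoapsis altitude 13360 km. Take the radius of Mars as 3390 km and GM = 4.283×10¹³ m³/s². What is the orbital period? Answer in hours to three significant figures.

T ≈ 8.75 hours

r_p = 3390 + 359.2 = 3749.2 km = 3.7492×10⁶ m.
r_a = 3390 + 13360 = 16750 km = 1.6750×10⁷ m.
Semi-major axis a = (r_p + r_a)/2 = (3749.2 + 16750)/2 = 10250 km = 1.025×10⁷ m.
By Kepler's third law T = 2π√(a³/μ) = 2π × 5.014×10³ = 3.150×10⁴ s.
= 8.751 hours.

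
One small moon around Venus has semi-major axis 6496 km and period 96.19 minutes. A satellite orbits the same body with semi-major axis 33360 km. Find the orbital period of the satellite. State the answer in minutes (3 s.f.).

Kepler's third law: T² ∝ a³, so T₂ = T₁ (a₂/a₁)^(3/2).
a₂/a₁ = 5.135, (a₂/a₁)^(3/2) = 11.64.
T₂ = 96.19 × 11.64 = 1119 minutes.

T₂ ≈ 1120 minutes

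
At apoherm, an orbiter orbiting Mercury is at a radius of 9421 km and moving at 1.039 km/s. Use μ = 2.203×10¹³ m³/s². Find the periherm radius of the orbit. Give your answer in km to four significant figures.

periherm radius ≈ 2827 km

r_a = 9.421×10⁶ m.
Specific energy ε = v²/2 − μ/r = -1.799×10⁶ J/kg, so a = −μ/(2ε) = 6.124×10⁶ m.
The apsides satisfy r_p + r_a = 2a, so the periherm radius is 2a − r_a = 2.827×10⁶ m = 2827.2 km.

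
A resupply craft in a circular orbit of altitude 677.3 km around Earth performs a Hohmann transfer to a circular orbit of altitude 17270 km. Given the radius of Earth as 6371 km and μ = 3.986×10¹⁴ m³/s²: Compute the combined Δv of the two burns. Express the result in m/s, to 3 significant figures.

r₁ = 6371 + 677.3 = 7048.3 km = 7.0483×10⁶ m.
r₂ = 6371 + 17270 = 23641 km = 2.3641×10⁷ m.
Transfer ellipse a_t = (r₁ + r₂)/2 = 1.534×10⁷ m.
At r₁: circular v_c1 = √(μ/r₁) = 7520 m/s; transfer-perigee v_p = √[μ(2/r₁ − 1/a_t)] = 9334 m/s.
Δv₁ = v_p − v_c1 = 1814 m/s.
At r₂: circular v_c2 = √(μ/r₂) = 4106 m/s; transfer-apogee v_a = √[μ(2/r₂ − 1/a_t)] = 2783 m/s.
Δv₂ = v_c2 − v_a = 1323 m/s.
Total Δv = Δv₁ + Δv₂ = 3137 m/s.

Δv_total ≈ 3140 m/s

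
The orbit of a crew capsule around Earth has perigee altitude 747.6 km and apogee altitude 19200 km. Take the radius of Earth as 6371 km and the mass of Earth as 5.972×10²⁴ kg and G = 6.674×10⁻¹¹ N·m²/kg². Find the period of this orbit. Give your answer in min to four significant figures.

T ≈ 346.6 min

μ = GM = 6.674×10⁻¹¹ × 5.972×10²⁴ = 3.986×10¹⁴ m³/s².
r_p = 6371 + 747.6 = 7118.6 km = 7.1186×10⁶ m.
r_a = 6371 + 19200 = 25571 km = 2.5571×10⁷ m.
Semi-major axis a = (r_p + r_a)/2 = (7118.6 + 25571)/2 = 16345 km = 1.634×10⁷ m.
By Kepler's third law T = 2π√(a³/μ) = 2π × 3.310×10³ = 2.080×10⁴ s.
= 346.6 min.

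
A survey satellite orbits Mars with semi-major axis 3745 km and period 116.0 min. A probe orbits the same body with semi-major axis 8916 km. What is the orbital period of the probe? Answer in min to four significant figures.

T₂ ≈ 426.1 min

Kepler's third law: T² ∝ a³, so T₂ = T₁ (a₂/a₁)^(3/2).
a₂/a₁ = 2.381, (a₂/a₁)^(3/2) = 3.673.
T₂ = 116.0 × 3.673 = 426.1 min.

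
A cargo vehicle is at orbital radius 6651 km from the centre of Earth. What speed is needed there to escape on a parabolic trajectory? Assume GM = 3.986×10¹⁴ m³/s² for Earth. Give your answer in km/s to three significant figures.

v_esc ≈ 10.9 km/s

r = 6651 km = 6.651×10⁶ m.
Escape speed v_esc = √(2μ/r) = √(2 × 3.986×10¹⁴ / 6.651×10⁶) = √(1.199×10⁸) = 10950 m/s.
= 10.95 km/s.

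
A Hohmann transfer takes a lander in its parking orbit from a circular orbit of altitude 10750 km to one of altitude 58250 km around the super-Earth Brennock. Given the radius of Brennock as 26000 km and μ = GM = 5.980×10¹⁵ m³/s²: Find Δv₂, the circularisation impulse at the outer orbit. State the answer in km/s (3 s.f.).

Δv ≈ 1.86 km/s

r₁ = 26000 + 10750 = 36750 km = 3.6750×10⁷ m.
r₂ = 26000 + 58250 = 84250 km = 8.4250×10⁷ m.
Transfer ellipse a_t = (r₁ + r₂)/2 = 6.050×10⁷ m.
At r₁: circular v_c1 = √(μ/r₁) = 12760 m/s; transfer-periapsis v_p = √[μ(2/r₁ − 1/a_t)] = 15050 m/s.
At r₂: circular v_c2 = √(μ/r₂) = 8425 m/s; transfer-apoapsis v_a = √[μ(2/r₂ − 1/a_t)] = 6566 m/s.
Δv₂ = v_c2 − v_a = 1859 m/s.
= 1.859 km/s.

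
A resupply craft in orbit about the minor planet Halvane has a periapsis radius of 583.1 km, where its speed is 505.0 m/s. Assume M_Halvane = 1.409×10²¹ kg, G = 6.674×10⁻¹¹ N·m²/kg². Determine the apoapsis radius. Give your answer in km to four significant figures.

apoapsis radius ≈ 2203 km

μ = GM = 6.674×10⁻¹¹ × 1.409×10²¹ = 9.404×10¹⁰ m³/s².
r_p = 5.831×10⁵ m.
Specific energy ε = v²/2 − μ/r = -3.376×10⁴ J/kg, so a = −μ/(2ε) = 1.393×10⁶ m.
The apsides satisfy r_p + r_a = 2a, so the apoapsis radius is 2a − r_p = 2.203×10⁶ m = 2202.5 km.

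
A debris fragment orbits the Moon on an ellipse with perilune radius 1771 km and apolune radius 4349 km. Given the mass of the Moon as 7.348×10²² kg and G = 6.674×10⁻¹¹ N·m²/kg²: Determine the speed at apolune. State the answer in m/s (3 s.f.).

μ = GM = 6.674×10⁻¹¹ × 7.348×10²² = 4.904×10¹² m³/s².
Semi-major axis a = (r_p + r_a)/2 = 3060.0 km = 3.060×10⁶ m.
Vis-viva: v² = μ(2/r − 1/a) = 4.904×10¹² × (4.599×10⁻⁷ − 3.268×10⁻⁷) = 6.526×10⁵ m²/s².
v = 807.9 m/s.

v ≈ 808 m/s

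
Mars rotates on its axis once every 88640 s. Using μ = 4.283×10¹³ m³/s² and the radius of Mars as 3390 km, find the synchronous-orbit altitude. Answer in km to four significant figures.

h_sync ≈ 17040 km

A synchronous orbit has period T, so by Kepler's third law a = (μT²/4π²)^(1/3).
μT²/4π² = 4.283×10¹³ × (8.864×10⁴)² / 39.48 = 8.524×10²¹ m³.
a = 2.043×10⁷ m = 20428 km.
Altitude h = a − R = 20428 − 3390 = 17038 km.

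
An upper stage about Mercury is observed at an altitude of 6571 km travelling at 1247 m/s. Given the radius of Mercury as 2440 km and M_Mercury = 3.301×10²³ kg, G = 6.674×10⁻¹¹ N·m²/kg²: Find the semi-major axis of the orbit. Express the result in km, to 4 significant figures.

μ = GM = 6.674×10⁻¹¹ × 3.301×10²³ = 2.203×10¹³ m³/s².
r = 2440 + 6571 = 9011.0 km = 9.011×10⁶ m.
Specific orbital energy ε = v²/2 − μ/r = (1247)²/2 − 2.203×10¹³/9.011×10⁶ = -1.667×10⁶ J/kg.
Since ε = −μ/(2a), a = −μ/(2ε) = 6.606×10⁶ m = 6606.4 km.

a ≈ 6606 km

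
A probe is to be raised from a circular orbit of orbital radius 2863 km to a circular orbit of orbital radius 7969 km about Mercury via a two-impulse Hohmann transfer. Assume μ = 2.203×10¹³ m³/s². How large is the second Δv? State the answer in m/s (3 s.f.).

Δv ≈ 454 m/s

r₁ = 2863 km = 2.863×10⁶ m.
r₂ = 7969 km = 7.969×10⁶ m.
Transfer ellipse a_t = (r₁ + r₂)/2 = 5.416×10⁶ m.
At r₁: circular v_c1 = √(μ/r₁) = 2774 m/s; transfer-periherm v_p = √[μ(2/r₁ − 1/a_t)] = 3365 m/s.
At r₂: circular v_c2 = √(μ/r₂) = 1663 m/s; transfer-apoherm v_a = √[μ(2/r₂ − 1/a_t)] = 1209 m/s.
Δv₂ = v_c2 − v_a = 453.8 m/s.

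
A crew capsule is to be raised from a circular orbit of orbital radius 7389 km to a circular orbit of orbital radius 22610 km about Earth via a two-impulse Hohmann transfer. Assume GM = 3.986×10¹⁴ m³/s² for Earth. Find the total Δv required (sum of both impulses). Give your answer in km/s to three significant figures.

r₁ = 7389 km = 7.389×10⁶ m.
r₂ = 22610 km = 2.261×10⁷ m.
Transfer ellipse a_t = (r₁ + r₂)/2 = 1.500×10⁷ m.
At r₁: circular v_c1 = √(μ/r₁) = 7345 m/s; transfer-perigee v_p = √[μ(2/r₁ − 1/a_t)] = 9018 m/s.
Δv₁ = v_p − v_c1 = 1673 m/s.
At r₂: circular v_c2 = √(μ/r₂) = 4199 m/s; transfer-apogee v_a = √[μ(2/r₂ − 1/a_t)] = 2947 m/s.
Δv₂ = v_c2 − v_a = 1252 m/s.
Total Δv = Δv₁ + Δv₂ = 2925 m/s = 2.925 km/s.

Δv_total ≈ 2.92 km/s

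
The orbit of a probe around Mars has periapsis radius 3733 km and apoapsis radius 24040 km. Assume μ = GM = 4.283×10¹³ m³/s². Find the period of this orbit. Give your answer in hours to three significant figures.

T ≈ 13.8 hours

Semi-major axis a = (r_p + r_a)/2 = (3733.0 + 24040)/2 = 13886 km = 1.389×10⁷ m.
By Kepler's third law T = 2π√(a³/μ) = 2π × 7.907×10³ = 4.968×10⁴ s.
= 13.80 hours.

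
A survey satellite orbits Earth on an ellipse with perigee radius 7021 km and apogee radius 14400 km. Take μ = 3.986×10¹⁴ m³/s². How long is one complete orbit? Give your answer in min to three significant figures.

T ≈ 184 min

Semi-major axis a = (r_p + r_a)/2 = (7021.0 + 14400)/2 = 10710 km = 1.071×10⁷ m.
By Kepler's third law T = 2π√(a³/μ) = 2π × 1.756×10³ = 1.103×10⁴ s.
= 183.9 min.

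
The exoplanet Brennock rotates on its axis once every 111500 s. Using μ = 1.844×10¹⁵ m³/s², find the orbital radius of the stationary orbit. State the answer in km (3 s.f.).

r_sync ≈ 83400 km

A synchronous orbit has period T, so by Kepler's third law a = (μT²/4π²)^(1/3).
μT²/4π² = 1.844×10¹⁵ × (1.115×10⁵)² / 39.48 = 5.807×10²³ m³.
a = 8.343×10⁷ m = 83429 km.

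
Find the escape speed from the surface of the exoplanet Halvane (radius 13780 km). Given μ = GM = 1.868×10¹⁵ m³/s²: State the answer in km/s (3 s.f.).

r = R = 1.378×10⁷ m.
Escape speed v_esc = √(2μ/r) = √(2 × 1.868×10¹⁵ / 1.378×10⁷) = √(2.711×10⁸) = 16470 m/s.
= 16.47 km/s.

v_esc ≈ 16.5 km/s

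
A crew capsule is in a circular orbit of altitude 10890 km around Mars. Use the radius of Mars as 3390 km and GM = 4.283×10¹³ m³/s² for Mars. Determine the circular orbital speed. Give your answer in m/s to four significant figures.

v ≈ 1732 m/s

r = 3390 + 10890 = 14280 km = 1.4280×10⁷ m.
For a circular orbit v = √(μ/r) = √(4.283×10¹³ / 1.428×10⁷) = √(2.999×10⁶) = 1732 m/s.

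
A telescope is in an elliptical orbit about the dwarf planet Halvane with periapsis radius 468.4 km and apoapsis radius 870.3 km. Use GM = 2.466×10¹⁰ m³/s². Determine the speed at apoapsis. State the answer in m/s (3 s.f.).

v ≈ 141 m/s

Semi-major axis a = (r_p + r_a)/2 = 669.35 km = 6.693×10⁵ m.
Vis-viva: v² = μ(2/r − 1/a) = 2.466×10¹⁰ × (2.298×10⁻⁶ − 1.494×10⁻⁶) = 1.983×10⁴ m²/s².
v = 140.8 m/s.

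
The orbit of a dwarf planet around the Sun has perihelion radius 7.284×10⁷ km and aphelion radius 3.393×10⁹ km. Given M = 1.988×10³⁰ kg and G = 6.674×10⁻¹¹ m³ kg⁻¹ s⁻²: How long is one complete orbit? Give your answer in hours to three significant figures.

μ = GM = 6.674×10⁻¹¹ × 1.988×10³⁰ = 1.327×10²⁰ m³/s².
Semi-major axis a = (r_p + r_a)/2 = (7.2840×10⁷ + 3.3930×10⁹)/2 = 1.7329×10⁹ km = 1.733×10¹² m.
By Kepler's third law T = 2π√(a³/μ) = 2π × 1.980×10⁸ = 1.244×10⁹ s.
= 3.457×10⁵ hours.

T ≈ 346000 hours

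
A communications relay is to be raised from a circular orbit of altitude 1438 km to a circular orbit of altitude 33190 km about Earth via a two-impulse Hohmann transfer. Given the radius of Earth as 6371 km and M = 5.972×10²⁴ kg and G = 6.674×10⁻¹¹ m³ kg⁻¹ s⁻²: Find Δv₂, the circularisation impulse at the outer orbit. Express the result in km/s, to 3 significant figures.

Δv ≈ 1.35 km/s

μ = GM = 6.674×10⁻¹¹ × 5.972×10²⁴ = 3.986×10¹⁴ m³/s².
r₁ = 6371 + 1438 = 7809.0 km = 7.8090×10⁶ m.
r₂ = 6371 + 33190 = 39561 km = 3.9561×10⁷ m.
Transfer ellipse a_t = (r₁ + r₂)/2 = 2.368×10⁷ m.
At r₁: circular v_c1 = √(μ/r₁) = 7144 m/s; transfer-perigee v_p = √[μ(2/r₁ − 1/a_t)] = 9233 m/s.
At r₂: circular v_c2 = √(μ/r₂) = 3174 m/s; transfer-apogee v_a = √[μ(2/r₂ − 1/a_t)] = 1823 m/s.
Δv₂ = v_c2 − v_a = 1352 m/s.
= 1.352 km/s.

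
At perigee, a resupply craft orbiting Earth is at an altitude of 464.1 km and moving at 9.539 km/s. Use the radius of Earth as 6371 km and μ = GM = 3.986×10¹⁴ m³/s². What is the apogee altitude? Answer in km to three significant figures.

apogee altitude ≈ 17900 km

r_p = 6371 + 464.1 = 6835.1 km = 6.835×10⁶ m.
Specific energy ε = v²/2 − μ/r = -1.282×10⁷ J/kg, so a = −μ/(2ε) = 1.555×10⁷ m.
The apsides satisfy r_p + r_a = 2a, so the apogee radius is 2a − r_p = 2.426×10⁷ m = 24256 km.
Apogee altitude = 24256 − 6371 = 17885 km.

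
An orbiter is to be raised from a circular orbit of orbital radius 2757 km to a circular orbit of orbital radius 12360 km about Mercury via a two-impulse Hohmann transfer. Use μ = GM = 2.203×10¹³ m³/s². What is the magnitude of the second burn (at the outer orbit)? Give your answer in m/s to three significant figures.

Δv ≈ 529 m/s

r₁ = 2757 km = 2.757×10⁶ m.
r₂ = 12360 km = 1.236×10⁷ m.
Transfer ellipse a_t = (r₁ + r₂)/2 = 7.558×10⁶ m.
At r₁: circular v_c1 = √(μ/r₁) = 2827 m/s; transfer-periherm v_p = √[μ(2/r₁ − 1/a_t)] = 3615 m/s.
At r₂: circular v_c2 = √(μ/r₂) = 1335 m/s; transfer-apoherm v_a = √[μ(2/r₂ − 1/a_t)] = 806.3 m/s.
Δv₂ = v_c2 − v_a = 528.7 m/s.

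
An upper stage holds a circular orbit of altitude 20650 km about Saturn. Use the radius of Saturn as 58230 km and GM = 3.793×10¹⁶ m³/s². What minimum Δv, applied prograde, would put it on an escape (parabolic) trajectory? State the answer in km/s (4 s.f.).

Δv ≈ 9.083 km/s

r = 58230 + 20650 = 78880 km = 7.8880×10⁷ m.
Circular speed v_c = √(μ/r) = 21930 m/s.
Escape speed v_esc = √(2μ/r) = √2 × v_c = 31010 m/s.
Δv = v_esc − v_c = 9083 m/s = 9.083 km/s.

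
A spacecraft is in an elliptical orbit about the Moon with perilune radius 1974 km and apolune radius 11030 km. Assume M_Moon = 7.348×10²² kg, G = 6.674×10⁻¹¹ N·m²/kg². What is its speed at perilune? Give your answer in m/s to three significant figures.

v ≈ 2050 m/s

μ = GM = 6.674×10⁻¹¹ × 7.348×10²² = 4.904×10¹² m³/s².
Semi-major axis a = (r_p + r_a)/2 = 6502.0 km = 6.502×10⁶ m.
Vis-viva: v² = μ(2/r − 1/a) = 4.904×10¹² × (1.013×10⁻⁶ − 1.538×10⁻⁷) = 4.214×10⁶ m²/s².
v = 2053 m/s.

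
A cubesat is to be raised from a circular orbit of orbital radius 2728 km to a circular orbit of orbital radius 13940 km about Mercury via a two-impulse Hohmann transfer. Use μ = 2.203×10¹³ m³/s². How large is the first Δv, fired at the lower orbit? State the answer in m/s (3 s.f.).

Δv ≈ 834 m/s

r₁ = 2728 km = 2.728×10⁶ m.
r₂ = 13940 km = 1.394×10⁷ m.
Transfer ellipse a_t = (r₁ + r₂)/2 = 8.334×10⁶ m.
At r₁: circular v_c1 = √(μ/r₁) = 2842 m/s; transfer-periherm v_p = √[μ(2/r₁ − 1/a_t)] = 3675 m/s.
Δv₁ = v_p − v_c1 = 833.5 m/s.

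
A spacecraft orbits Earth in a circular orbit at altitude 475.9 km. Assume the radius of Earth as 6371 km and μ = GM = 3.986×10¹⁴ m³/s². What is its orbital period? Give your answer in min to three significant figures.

T ≈ 94.0 min

r = 6371 + 475.9 = 6846.9 km = 6.8469×10⁶ m.
Kepler's third law: T = 2π√(r³/μ) = 2π√((6.847×10⁶)³ / 3.986×10¹⁴).
r³/μ = 8.053×10⁵ s², so T = 2π × 8.974×10² = 5.638×10³ s.
Converting: 5.638×10³ s ÷ 60.00 = 93.97 min.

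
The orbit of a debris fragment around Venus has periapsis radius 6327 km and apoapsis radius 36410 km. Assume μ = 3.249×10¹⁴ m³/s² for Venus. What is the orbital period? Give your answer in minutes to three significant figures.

T ≈ 574 minutes

Semi-major axis a = (r_p + r_a)/2 = (6327.0 + 36410)/2 = 21368 km = 2.137×10⁷ m.
By Kepler's third law T = 2π√(a³/μ) = 2π × 5.480×10³ = 3.443×10⁴ s.
= 573.9 minutes.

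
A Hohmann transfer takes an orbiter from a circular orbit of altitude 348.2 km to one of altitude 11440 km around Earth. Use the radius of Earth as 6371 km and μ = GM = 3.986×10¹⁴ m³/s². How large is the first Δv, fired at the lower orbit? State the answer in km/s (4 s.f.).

r₁ = 6371 + 348.2 = 6719.2 km = 6.7192×10⁶ m.
r₂ = 6371 + 11440 = 17811 km = 1.7811×10⁷ m.
Transfer ellipse a_t = (r₁ + r₂)/2 = 1.227×10⁷ m.
At r₁: circular v_c1 = √(μ/r₁) = 7702 m/s; transfer-perigee v_p = √[μ(2/r₁ − 1/a_t)] = 9282 m/s.
Δv₁ = v_p − v_c1 = 1579 m/s.
= 1.579 km/s.

Δv ≈ 1.579 km/s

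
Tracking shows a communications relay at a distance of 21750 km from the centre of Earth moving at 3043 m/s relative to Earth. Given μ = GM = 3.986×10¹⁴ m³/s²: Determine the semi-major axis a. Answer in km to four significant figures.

r = 2.175×10⁷ m.
Vis-viva rearranged: 1/a = 2/r − v²/μ = 9.195×10⁻⁸ − 2.323×10⁻⁸ = 6.872×10⁻⁸ m⁻¹.
a = 1.455×10⁷ m = 14551 km.

a ≈ 14550 km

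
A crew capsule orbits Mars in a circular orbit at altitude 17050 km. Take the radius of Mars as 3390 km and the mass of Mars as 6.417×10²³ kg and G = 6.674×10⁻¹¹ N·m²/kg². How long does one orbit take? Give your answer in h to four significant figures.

T ≈ 24.65 h

μ = GM = 6.674×10⁻¹¹ × 6.417×10²³ = 4.283×10¹³ m³/s².
r = 3390 + 17050 = 20440 km = 2.0440×10⁷ m.
Kepler's third law: T = 2π√(r³/μ) = 2π√((2.044×10⁷)³ / 4.283×10¹³).
r³/μ = 1.994×10⁸ s², so T = 2π × 1.412×10⁴ = 8.872×10⁴ s.
Converting: 8.872×10⁴ s ÷ 3600 = 24.65 h.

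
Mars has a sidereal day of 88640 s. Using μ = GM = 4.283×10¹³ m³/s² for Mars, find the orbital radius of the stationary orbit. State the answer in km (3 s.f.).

A synchronous orbit has period T, so by Kepler's third law a = (μT²/4π²)^(1/3).
μT²/4π² = 4.283×10¹³ × (8.864×10⁴)² / 39.48 = 8.524×10²¹ m³.
a = 2.043×10⁷ m = 20428 km.

r_sync ≈ 20400 km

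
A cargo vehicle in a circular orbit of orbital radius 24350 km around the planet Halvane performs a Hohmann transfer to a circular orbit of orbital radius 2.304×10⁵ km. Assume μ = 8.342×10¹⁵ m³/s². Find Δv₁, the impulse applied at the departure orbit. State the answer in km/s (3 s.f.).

r₁ = 24350 km = 2.435×10⁷ m.
r₂ = 2.304×10⁵ km = 2.304×10⁸ m.
Transfer ellipse a_t = (r₁ + r₂)/2 = 1.274×10⁸ m.
At r₁: circular v_c1 = √(μ/r₁) = 18510 m/s; transfer-periapsis v_p = √[μ(2/r₁ − 1/a_t)] = 24890 m/s.
Δv₁ = v_p − v_c1 = 6384 m/s.
= 6.384 km/s.

Δv ≈ 6.38 km/s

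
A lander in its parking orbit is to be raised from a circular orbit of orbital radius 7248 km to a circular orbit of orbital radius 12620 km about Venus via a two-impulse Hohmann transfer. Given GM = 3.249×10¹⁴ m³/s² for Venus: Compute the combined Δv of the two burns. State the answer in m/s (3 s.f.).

Δv_total ≈ 1590 m/s

r₁ = 7248 km = 7.248×10⁶ m.
r₂ = 12620 km = 1.262×10⁷ m.
Transfer ellipse a_t = (r₁ + r₂)/2 = 9.934×10⁶ m.
At r₁: circular v_c1 = √(μ/r₁) = 6695 m/s; transfer-periapsis v_p = √[μ(2/r₁ − 1/a_t)] = 7546 m/s.
Δv₁ = v_p − v_c1 = 851.1 m/s.
At r₂: circular v_c2 = √(μ/r₂) = 5074 m/s; transfer-apoapsis v_a = √[μ(2/r₂ − 1/a_t)] = 4334 m/s.
Δv₂ = v_c2 − v_a = 739.9 m/s.
Total Δv = Δv₁ + Δv₂ = 1591 m/s.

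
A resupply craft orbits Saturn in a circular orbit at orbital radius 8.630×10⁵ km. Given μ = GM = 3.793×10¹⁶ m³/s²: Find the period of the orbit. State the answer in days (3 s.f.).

T ≈ 9.47 days

r = 8.630×10⁵ km = 8.630×10⁸ m.
Kepler's third law: T = 2π√(r³/μ) = 2π√((8.630×10⁸)³ / 3.793×10¹⁶).
r³/μ = 1.695×10¹⁰ s², so T = 2π × 1.302×10⁵ = 8.179×10⁵ s.
Converting: 8.179×10⁵ s ÷ 86400 = 9.467 days.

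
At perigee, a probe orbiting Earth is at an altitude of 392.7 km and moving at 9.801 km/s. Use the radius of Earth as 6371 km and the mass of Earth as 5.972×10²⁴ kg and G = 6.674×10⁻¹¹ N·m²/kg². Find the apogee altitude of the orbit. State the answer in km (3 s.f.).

μ = GM = 6.674×10⁻¹¹ × 5.972×10²⁴ = 3.986×10¹⁴ m³/s².
r_p = 6371 + 392.7 = 6763.7 km = 6.764×10⁶ m.
Specific energy ε = v²/2 − μ/r = -1.090×10⁷ J/kg, so a = −μ/(2ε) = 1.829×10⁷ m.
The apsides satisfy r_p + r_a = 2a, so the apogee radius is 2a − r_p = 2.981×10⁷ m = 29809 km.
Apogee altitude = 29809 − 6371 = 23438 km.

apogee altitude ≈ 23400 km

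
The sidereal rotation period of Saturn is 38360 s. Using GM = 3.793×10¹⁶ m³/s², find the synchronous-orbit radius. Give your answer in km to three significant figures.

r_sync ≈ 1.12×10⁵ km

A synchronous orbit has period T, so by Kepler's third law a = (μT²/4π²)^(1/3).
μT²/4π² = 3.793×10¹⁶ × (3.836×10⁴)² / 39.48 = 1.414×10²⁴ m³.
a = 1.122×10⁸ m = 1.1223×10⁵ km.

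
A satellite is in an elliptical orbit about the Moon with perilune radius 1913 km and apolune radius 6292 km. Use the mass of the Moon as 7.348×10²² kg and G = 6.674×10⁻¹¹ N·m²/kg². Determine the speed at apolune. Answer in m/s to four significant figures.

μ = GM = 6.674×10⁻¹¹ × 7.348×10²² = 4.904×10¹² m³/s².
Semi-major axis a = (r_p + r_a)/2 = 4102.5 km = 4.102×10⁶ m.
Vis-viva: v² = μ(2/r − 1/a) = 4.904×10¹² × (3.179×10⁻⁷ − 2.438×10⁻⁷) = 3.634×10⁵ m²/s².
v = 602.9 m/s.

v ≈ 602.9 m/s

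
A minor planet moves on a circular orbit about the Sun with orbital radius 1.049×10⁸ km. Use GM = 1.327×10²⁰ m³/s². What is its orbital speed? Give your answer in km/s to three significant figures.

r = 1.049×10⁸ km = 1.049×10¹¹ m.
For a circular orbit v = √(μ/r) = √(1.327×10²⁰ / 1.049×10¹¹) = √(1.265×10⁹) = 35570 m/s.
That is 35.57 km/s.

v ≈ 35.6 km/s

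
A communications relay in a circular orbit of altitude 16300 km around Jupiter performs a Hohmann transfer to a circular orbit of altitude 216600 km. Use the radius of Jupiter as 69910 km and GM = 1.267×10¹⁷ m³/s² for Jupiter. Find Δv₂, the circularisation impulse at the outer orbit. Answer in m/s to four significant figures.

Δv ≈ 6726 m/s

r₁ = 69910 + 16300 = 86210 km = 8.6210×10⁷ m.
r₂ = 69910 + 216600 = 286510 km = 2.8651×10⁸ m.
Transfer ellipse a_t = (r₁ + r₂)/2 = 1.864×10⁸ m.
At r₁: circular v_c1 = √(μ/r₁) = 38340 m/s; transfer-perijove v_p = √[μ(2/r₁ − 1/a_t)] = 47530 m/s.
At r₂: circular v_c2 = √(μ/r₂) = 21030 m/s; transfer-apojove v_a = √[μ(2/r₂ − 1/a_t)] = 14300 m/s.
Δv₂ = v_c2 − v_a = 6726 m/s.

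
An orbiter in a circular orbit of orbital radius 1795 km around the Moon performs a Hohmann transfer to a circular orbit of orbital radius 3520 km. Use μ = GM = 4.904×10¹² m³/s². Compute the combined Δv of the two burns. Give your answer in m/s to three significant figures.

r₁ = 1795 km = 1.795×10⁶ m.
r₂ = 3520 km = 3.520×10⁶ m.
Transfer ellipse a_t = (r₁ + r₂)/2 = 2.658×10⁶ m.
At r₁: circular v_c1 = √(μ/r₁) = 1653 m/s; transfer-perilune v_p = √[μ(2/r₁ − 1/a_t)] = 1902 m/s.
Δv₁ = v_p − v_c1 = 249.4 m/s.
At r₂: circular v_c2 = √(μ/r₂) = 1180 m/s; transfer-apolune v_a = √[μ(2/r₂ − 1/a_t)] = 970.1 m/s.
Δv₂ = v_c2 − v_a = 210.3 m/s.
Total Δv = Δv₁ + Δv₂ = 459.7 m/s.

Δv_total ≈ 460 m/s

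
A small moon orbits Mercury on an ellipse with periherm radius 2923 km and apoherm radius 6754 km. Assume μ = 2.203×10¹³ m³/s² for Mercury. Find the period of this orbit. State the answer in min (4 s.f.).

Semi-major axis a = (r_p + r_a)/2 = (2923.0 + 6754.0)/2 = 4838.5 km = 4.838×10⁶ m.
By Kepler's third law T = 2π√(a³/μ) = 2π × 2.268×10³ = 1.425×10⁴ s.
= 237.5 min.

T ≈ 237.5 min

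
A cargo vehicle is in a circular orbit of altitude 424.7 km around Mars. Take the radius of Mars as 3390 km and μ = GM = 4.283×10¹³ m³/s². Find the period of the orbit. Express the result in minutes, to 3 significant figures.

T ≈ 119 minutes

r = 3390 + 424.7 = 3814.7 km = 3.8147×10⁶ m.
Kepler's third law: T = 2π√(r³/μ) = 2π√((3.815×10⁶)³ / 4.283×10¹³).
r³/μ = 1.296×10⁶ s², so T = 2π × 1.138×10³ = 7.153×10³ s.
Converting: 7.153×10³ s ÷ 60.00 = 119.2 minutes.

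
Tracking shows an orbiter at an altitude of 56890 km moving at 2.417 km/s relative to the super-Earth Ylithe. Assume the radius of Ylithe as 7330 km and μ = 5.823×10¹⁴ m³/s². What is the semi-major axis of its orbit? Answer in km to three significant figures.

a ≈ 47400 km

r = 7330 + 56890 = 64220 km = 6.422×10⁷ m.
Vis-viva rearranged: 1/a = 2/r − v²/μ = 3.114×10⁻⁸ − 1.003×10⁻⁸ = 2.111×10⁻⁸ m⁻¹.
a = 4.737×10⁷ m = 47370 km.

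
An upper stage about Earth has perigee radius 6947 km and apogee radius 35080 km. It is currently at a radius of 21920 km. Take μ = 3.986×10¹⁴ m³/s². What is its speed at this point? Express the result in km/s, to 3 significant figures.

Semi-major axis a = (r_p + r_a)/2 = 21014 km = 2.101×10⁷ m.
Vis-viva: v² = μ(2/r − 1/a) = 3.986×10¹⁴ × (9.124×10⁻⁸ − 4.759×10⁻⁸) = 1.740×10⁷ m²/s².
v = 4171 m/s = 4.171 km/s.

v ≈ 4.17 km/s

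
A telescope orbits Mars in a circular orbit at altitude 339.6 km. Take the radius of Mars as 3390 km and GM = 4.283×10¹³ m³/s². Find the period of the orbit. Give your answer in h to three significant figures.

T ≈ 1.92 h

r = 3390 + 339.6 = 3729.6 km = 3.7296×10⁶ m.
Kepler's third law: T = 2π√(r³/μ) = 2π√((3.730×10⁶)³ / 4.283×10¹³).
r³/μ = 1.211×10⁶ s², so T = 2π × 1.101×10³ = 6.915×10³ s.
Converting: 6.915×10³ s ÷ 3600 = 1.921 h.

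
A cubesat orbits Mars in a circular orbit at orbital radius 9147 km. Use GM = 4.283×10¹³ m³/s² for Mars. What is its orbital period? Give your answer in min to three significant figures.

r = 9147 km = 9.147×10⁶ m.
Kepler's third law: T = 2π√(r³/μ) = 2π√((9.147×10⁶)³ / 4.283×10¹³).
r³/μ = 1.787×10⁷ s², so T = 2π × 4.227×10³ = 2.656×10⁴ s.
Converting: 2.656×10⁴ s ÷ 60.00 = 442.7 min.

T ≈ 443 min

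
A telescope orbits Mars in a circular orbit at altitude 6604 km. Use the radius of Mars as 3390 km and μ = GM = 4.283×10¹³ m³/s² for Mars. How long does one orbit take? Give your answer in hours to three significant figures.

r = 3390 + 6604 = 9994.0 km = 9.9940×10⁶ m.
Kepler's third law: T = 2π√(r³/μ) = 2π√((9.994×10⁶)³ / 4.283×10¹³).
r³/μ = 2.331×10⁷ s², so T = 2π × 4.828×10³ = 3.033×10⁴ s.
Converting: 3.033×10⁴ s ÷ 3600 = 8.426 hours.

T ≈ 8.43 hours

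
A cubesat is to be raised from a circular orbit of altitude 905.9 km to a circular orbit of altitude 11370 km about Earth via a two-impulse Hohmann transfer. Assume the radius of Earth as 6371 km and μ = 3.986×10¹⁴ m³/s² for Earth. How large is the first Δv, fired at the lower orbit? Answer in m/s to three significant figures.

Δv ≈ 1410 m/s

r₁ = 6371 + 905.9 = 7276.9 km = 7.2769×10⁶ m.
r₂ = 6371 + 11370 = 17741 km = 1.7741×10⁷ m.
Transfer ellipse a_t = (r₁ + r₂)/2 = 1.251×10⁷ m.
At r₁: circular v_c1 = √(μ/r₁) = 7401 m/s; transfer-perigee v_p = √[μ(2/r₁ − 1/a_t)] = 8814 m/s.
Δv₁ = v_p − v_c1 = 1413 m/s.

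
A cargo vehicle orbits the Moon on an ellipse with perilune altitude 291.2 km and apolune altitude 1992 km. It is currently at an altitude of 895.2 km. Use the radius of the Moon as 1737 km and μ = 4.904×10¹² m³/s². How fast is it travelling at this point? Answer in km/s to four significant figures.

r_p = 1737 + 291.2 = 2028.2 km = 2.0282×10⁶ m.
r_a = 1737 + 1992 = 3729.0 km = 3.7290×10⁶ m.
r = 1737 + 895.2 = 2632.2 km = 2.632×10⁶ m.
Semi-major axis a = (r_p + r_a)/2 = 2878.6 km = 2.879×10⁶ m.
Vis-viva: v² = μ(2/r − 1/a) = 4.904×10¹² × (7.598×10⁻⁷ − 3.474×10⁻⁷) = 2.023×10⁶ m²/s².
v = 1422 m/s = 1.422 km/s.

v ≈ 1.422 km/s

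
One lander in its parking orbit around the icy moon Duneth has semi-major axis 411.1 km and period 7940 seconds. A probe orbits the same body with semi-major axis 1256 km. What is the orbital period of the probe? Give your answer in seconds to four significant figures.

T₂ ≈ 42400 seconds

Kepler's third law: T² ∝ a³, so T₂ = T₁ (a₂/a₁)^(3/2).
a₂/a₁ = 3.055, (a₂/a₁)^(3/2) = 5.340.
T₂ = 7940 × 5.340 = 42400 seconds.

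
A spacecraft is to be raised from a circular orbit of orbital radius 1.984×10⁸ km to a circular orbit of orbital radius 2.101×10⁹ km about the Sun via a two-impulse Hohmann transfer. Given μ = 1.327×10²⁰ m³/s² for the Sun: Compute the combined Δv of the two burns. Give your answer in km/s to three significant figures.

r₁ = 1.984×10⁸ km = 1.984×10¹¹ m.
r₂ = 2.101×10⁹ km = 2.101×10¹² m.
Transfer ellipse a_t = (r₁ + r₂)/2 = 1.150×10¹² m.
At r₁: circular v_c1 = √(μ/r₁) = 25860 m/s; transfer-perihelion v_p = √[μ(2/r₁ − 1/a_t)] = 34960 m/s.
Δv₁ = v_p − v_c1 = 9099 m/s.
At r₂: circular v_c2 = √(μ/r₂) = 7947 m/s; transfer-aphelion v_a = √[μ(2/r₂ − 1/a_t)] = 3301 m/s.
Δv₂ = v_c2 − v_a = 4646 m/s.
Total Δv = Δv₁ + Δv₂ = 13740 m/s = 13.74 km/s.

Δv_total ≈ 13.7 km/s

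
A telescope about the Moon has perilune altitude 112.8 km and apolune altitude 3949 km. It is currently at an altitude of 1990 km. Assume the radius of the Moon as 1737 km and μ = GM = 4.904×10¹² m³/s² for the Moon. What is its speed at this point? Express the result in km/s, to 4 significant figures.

v ≈ 1.153 km/s

r_p = 1737 + 112.8 = 1849.8 km = 1.8498×10⁶ m.
r_a = 1737 + 3949 = 5686.0 km = 5.6860×10⁶ m.
r = 1737 + 1990 = 3727.0 km = 3.727×10⁶ m.
Semi-major axis a = (r_p + r_a)/2 = 3767.9 km = 3.768×10⁶ m.
Vis-viva: v² = μ(2/r − 1/a) = 4.904×10¹² × (5.366×10⁻⁷ − 2.654×10⁻⁷) = 1.330×10⁶ m²/s².
v = 1153 m/s = 1.153 km/s.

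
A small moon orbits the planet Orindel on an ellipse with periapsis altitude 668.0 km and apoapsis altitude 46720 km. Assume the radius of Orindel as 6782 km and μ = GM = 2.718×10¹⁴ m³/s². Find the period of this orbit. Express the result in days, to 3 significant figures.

T ≈ 0.742 days

r_p = 6782 + 668.0 = 7450.0 km = 7.4500×10⁶ m.
r_a = 6782 + 46720 = 53502 km = 5.3502×10⁷ m.
Semi-major axis a = (r_p + r_a)/2 = (7450.0 + 53502)/2 = 30476 km = 3.048×10⁷ m.
By Kepler's third law T = 2π√(a³/μ) = 2π × 1.020×10⁴ = 6.412×10⁴ s.
= 0.7421 days.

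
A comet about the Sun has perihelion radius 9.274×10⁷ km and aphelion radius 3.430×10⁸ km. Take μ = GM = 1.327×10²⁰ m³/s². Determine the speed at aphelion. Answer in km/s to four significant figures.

v ≈ 12.83 km/s

Semi-major axis a = (r_p + r_a)/2 = 2.1787×10⁸ km = 2.179×10¹¹ m.
Vis-viva: v² = μ(2/r − 1/a) = 1.327×10²⁰ × (5.831×10⁻¹² − 4.590×10⁻¹²) = 1.647×10⁸ m²/s².
v = 12830 m/s = 12.83 km/s.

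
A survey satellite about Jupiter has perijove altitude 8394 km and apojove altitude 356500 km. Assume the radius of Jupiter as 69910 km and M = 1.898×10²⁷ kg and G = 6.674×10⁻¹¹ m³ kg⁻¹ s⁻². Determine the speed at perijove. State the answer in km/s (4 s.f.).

v ≈ 52.28 km/s

μ = GM = 6.674×10⁻¹¹ × 1.898×10²⁷ = 1.267×10¹⁷ m³/s².
r_p = 69910 + 8394 = 78304 km = 7.8304×10⁷ m.
r_a = 69910 + 356500 = 426410 km = 4.2641×10⁸ m.
Semi-major axis a = (r_p + r_a)/2 = 2.5236×10⁵ km = 2.524×10⁸ m.
Vis-viva: v² = μ(2/r − 1/a) = 1.267×10¹⁷ × (2.554×10⁻⁸ − 3.963×10⁻⁹) = 2.733×10⁹ m²/s².
v = 52280 m/s = 52.28 km/s.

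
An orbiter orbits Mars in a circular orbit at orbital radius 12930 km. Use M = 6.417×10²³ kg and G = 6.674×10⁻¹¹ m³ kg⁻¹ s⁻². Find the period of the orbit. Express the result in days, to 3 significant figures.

T ≈ 0.517 days

μ = GM = 6.674×10⁻¹¹ × 6.417×10²³ = 4.283×10¹³ m³/s².
r = 12930 km = 1.293×10⁷ m.
Kepler's third law: T = 2π√(r³/μ) = 2π√((1.293×10⁷)³ / 4.283×10¹³).
r³/μ = 5.048×10⁷ s², so T = 2π × 7.105×10³ = 4.464×10⁴ s.
Converting: 4.464×10⁴ s ÷ 86400 = 0.5167 days.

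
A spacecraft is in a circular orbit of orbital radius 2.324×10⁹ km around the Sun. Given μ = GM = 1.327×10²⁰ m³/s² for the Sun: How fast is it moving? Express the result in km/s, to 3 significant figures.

v ≈ 7.56 km/s

r = 2.324×10⁹ km = 2.324×10¹² m.
For a circular orbit v = √(μ/r) = √(1.327×10²⁰ / 2.324×10¹²) = √(5.710×10⁷) = 7556 m/s.
That is 7.556 km/s.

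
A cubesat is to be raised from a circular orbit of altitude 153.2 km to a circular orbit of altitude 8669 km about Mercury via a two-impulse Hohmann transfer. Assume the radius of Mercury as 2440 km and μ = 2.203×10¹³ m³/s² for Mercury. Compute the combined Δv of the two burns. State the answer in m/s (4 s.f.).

Δv_total ≈ 1339 m/s

r₁ = 2440 + 153.2 = 2593.2 km = 2.5932×10⁶ m.
r₂ = 2440 + 8669 = 11109 km = 1.1109×10⁷ m.
Transfer ellipse a_t = (r₁ + r₂)/2 = 6.851×10⁶ m.
At r₁: circular v_c1 = √(μ/r₁) = 2915 m/s; transfer-periherm v_p = √[μ(2/r₁ − 1/a_t)] = 3711 m/s.
Δv₁ = v_p − v_c1 = 796.8 m/s.
At r₂: circular v_c2 = √(μ/r₂) = 1408 m/s; transfer-apoherm v_a = √[μ(2/r₂ − 1/a_t)] = 866.4 m/s.
Δv₂ = v_c2 − v_a = 541.8 m/s.
Total Δv = Δv₁ + Δv₂ = 1339 m/s.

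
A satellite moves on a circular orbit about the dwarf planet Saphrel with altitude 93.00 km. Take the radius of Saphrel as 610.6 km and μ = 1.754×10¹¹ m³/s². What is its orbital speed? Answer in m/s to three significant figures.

v ≈ 499 m/s

r = 610.6 + 93.00 = 703.60 km = 7.0360×10⁵ m.
For a circular orbit v = √(μ/r) = √(1.754×10¹¹ / 7.036×10⁵) = √(2.493×10⁵) = 499.3 m/s.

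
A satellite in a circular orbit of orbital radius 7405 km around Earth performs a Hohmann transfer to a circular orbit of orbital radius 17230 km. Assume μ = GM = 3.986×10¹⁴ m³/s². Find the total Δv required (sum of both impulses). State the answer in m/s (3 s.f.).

Δv_total ≈ 2420 m/s

r₁ = 7405 km = 7.405×10⁶ m.
r₂ = 17230 km = 1.723×10⁷ m.
Transfer ellipse a_t = (r₁ + r₂)/2 = 1.232×10⁷ m.
At r₁: circular v_c1 = √(μ/r₁) = 7337 m/s; transfer-perigee v_p = √[μ(2/r₁ − 1/a_t)] = 8677 m/s.
Δv₁ = v_p − v_c1 = 1341 m/s.
At r₂: circular v_c2 = √(μ/r₂) = 4810 m/s; transfer-apogee v_a = √[μ(2/r₂ − 1/a_t)] = 3729 m/s.
Δv₂ = v_c2 − v_a = 1080 m/s.
Total Δv = Δv₁ + Δv₂ = 2421 m/s.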